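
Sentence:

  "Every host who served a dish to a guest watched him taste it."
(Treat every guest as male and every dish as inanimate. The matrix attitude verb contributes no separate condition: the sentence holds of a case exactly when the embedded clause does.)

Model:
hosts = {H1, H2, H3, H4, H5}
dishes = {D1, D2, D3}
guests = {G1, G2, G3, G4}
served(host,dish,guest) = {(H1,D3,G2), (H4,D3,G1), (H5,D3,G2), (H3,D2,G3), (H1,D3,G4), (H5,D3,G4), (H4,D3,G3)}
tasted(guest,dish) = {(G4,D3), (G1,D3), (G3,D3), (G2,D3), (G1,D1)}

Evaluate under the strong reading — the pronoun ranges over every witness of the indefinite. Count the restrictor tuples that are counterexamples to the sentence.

1

"him" takes "a guest" as antecedent and "it" takes "a dish"; both are donkey pronouns co-varying with the restrictor.
Strong reading: for every (h,d,g) with served(h,d,g), tasted(g,d).
Restrictor triples: (H1,D3,G2)→tasted(G2,D3) ✓  (H1,D3,G4)→tasted(G4,D3) ✓  (H3,D2,G3)→tasted(G3,D2) ✗  (H4,D3,G1)→tasted(G1,D3) ✓  (H4,D3,G3)→tasted(G3,D3) ✓  (H5,D3,G2)→tasted(G2,D3) ✓  (H5,D3,G4)→tasted(G4,D3) ✓
Counterexamples (restrictor triples failing the scope): 1.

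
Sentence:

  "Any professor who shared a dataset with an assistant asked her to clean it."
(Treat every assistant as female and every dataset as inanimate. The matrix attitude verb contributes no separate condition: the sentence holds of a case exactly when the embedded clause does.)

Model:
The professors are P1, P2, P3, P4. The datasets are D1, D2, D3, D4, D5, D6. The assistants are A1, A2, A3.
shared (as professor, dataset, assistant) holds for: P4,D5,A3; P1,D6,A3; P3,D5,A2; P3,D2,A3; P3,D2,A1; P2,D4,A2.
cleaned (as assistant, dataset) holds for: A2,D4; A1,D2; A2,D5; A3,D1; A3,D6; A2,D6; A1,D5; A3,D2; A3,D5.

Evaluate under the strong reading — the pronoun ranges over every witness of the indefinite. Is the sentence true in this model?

"her" takes "an assistant" as antecedent and "it" takes "a dataset"; both are donkey pronouns co-varying with the restrictor.
Strong reading: for every (p,d,a) with shared(p,d,a), cleaned(a,d).
Restrictor triples: (P1,D6,A3)→cleaned(A3,D6) ✓  (P2,D4,A2)→cleaned(A2,D4) ✓  (P3,D2,A1)→cleaned(A1,D2) ✓  (P3,D2,A3)→cleaned(A3,D2) ✓  (P3,D5,A2)→cleaned(A2,D5) ✓  (P4,D5,A3)→cleaned(A3,D5) ✓
Every restrictor triple satisfies the scope.

True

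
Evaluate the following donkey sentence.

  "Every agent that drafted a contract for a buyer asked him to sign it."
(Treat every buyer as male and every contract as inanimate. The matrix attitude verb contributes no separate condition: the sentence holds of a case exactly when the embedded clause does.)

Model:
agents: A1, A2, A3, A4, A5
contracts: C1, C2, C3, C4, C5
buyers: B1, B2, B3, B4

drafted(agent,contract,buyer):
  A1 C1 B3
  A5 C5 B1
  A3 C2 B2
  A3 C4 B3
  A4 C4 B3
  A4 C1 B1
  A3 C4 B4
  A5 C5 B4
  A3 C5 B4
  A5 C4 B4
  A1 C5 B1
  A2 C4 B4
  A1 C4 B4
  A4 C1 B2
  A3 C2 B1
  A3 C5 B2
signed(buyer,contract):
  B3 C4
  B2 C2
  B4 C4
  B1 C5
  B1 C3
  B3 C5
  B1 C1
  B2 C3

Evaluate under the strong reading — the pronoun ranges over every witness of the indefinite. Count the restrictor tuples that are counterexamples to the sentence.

"him" takes "a buyer" as antecedent and "it" takes "a contract"; both are donkey pronouns co-varying with the restrictor.
Strong reading: for every (a,c,b) with drafted(a,c,b), signed(b,c).
Restrictor triples: (A1,C1,B3)→signed(B3,C1) ✗  (A1,C4,B4)→signed(B4,C4) ✓  (A1,C5,B1)→signed(B1,C5) ✓  (A2,C4,B4)→signed(B4,C4) ✓  (A3,C2,B1)→signed(B1,C2) ✗  (A3,C2,B2)→signed(B2,C2) ✓  (A3,C4,B3)→signed(B3,C4) ✓  (A3,C4,B4)→signed(B4,C4) ✓  (A3,C5,B2)→signed(B2,C5) ✗  (A3,C5,B4)→signed(B4,C5) ✗  (A4,C1,B1)→signed(B1,C1) ✓  (A4,C1,B2)→signed(B2,C1) ✗  (A4,C4,B3)→signed(B3,C4) ✓  (A5,C4,B4)→signed(B4,C4) ✓  (A5,C5,B1)→signed(B1,C5) ✓  (A5,C5,B4)→signed(B4,C5) ✗
Counterexamples (restrictor triples failing the scope): 6.

6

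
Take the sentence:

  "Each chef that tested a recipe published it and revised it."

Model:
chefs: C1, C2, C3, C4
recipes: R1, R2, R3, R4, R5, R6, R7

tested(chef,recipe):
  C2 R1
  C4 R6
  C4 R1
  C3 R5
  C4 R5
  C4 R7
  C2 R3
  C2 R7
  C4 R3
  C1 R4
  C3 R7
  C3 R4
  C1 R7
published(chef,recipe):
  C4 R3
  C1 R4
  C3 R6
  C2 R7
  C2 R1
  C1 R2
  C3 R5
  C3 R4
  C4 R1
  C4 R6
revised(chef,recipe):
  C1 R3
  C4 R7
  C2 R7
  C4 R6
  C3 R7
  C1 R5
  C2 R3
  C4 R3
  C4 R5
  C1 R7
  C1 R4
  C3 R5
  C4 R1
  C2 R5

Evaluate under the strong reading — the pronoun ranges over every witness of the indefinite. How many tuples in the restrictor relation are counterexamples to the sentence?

7

"it" takes "a recipe" as antecedent — a donkey pronoun bound across the clause boundary.
Strong reading: for every (c,r) with tested(c,r), published(c,r) ∧ revised(c,r).
Restrictor pairs: (C1,R4) ✓  (C1,R7) ✗  (C2,R1) ✗  (C2,R3) ✗  (C2,R7) ✓  (C3,R4) ✗  (C3,R5) ✓  (C3,R7) ✗  (C4,R1) ✓  (C4,R3) ✓  (C4,R5) ✗  (C4,R6) ✓  (C4,R7) ✗
Counterexamples (restrictor pairs failing the scope): 7.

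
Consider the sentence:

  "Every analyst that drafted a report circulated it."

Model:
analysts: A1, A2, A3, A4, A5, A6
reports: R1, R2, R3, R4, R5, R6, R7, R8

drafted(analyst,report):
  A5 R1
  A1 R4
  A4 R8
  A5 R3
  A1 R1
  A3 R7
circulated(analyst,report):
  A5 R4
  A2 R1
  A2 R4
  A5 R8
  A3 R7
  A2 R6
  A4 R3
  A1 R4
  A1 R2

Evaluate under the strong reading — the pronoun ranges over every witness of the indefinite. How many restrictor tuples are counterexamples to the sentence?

"it" takes "a report" as antecedent — a donkey pronoun bound across the clause boundary.
Strong reading: for every (a,r) with drafted(a,r), circulated(a,r).
Restrictor pairs: (A1,R1) ✗  (A1,R4) ✓  (A3,R7) ✓  (A4,R8) ✗  (A5,R1) ✗  (A5,R3) ✗
Counterexamples (restrictor pairs failing the scope): 4.

4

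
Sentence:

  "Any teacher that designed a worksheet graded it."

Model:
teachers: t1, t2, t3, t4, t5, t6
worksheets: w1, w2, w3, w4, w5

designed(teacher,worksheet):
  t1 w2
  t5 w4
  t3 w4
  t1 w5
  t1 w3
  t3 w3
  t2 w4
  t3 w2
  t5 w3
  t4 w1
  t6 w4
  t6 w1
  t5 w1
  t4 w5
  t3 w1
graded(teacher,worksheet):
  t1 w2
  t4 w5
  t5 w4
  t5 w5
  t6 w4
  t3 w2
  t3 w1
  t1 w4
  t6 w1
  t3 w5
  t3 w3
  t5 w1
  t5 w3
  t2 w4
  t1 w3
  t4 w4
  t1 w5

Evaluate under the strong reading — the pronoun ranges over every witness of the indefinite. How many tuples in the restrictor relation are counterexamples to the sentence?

"it" takes "a worksheet" as antecedent — a donkey pronoun bound across the clause boundary.
Strong reading: for every (t,w) with designed(t,w), graded(t,w).
Restrictor pairs: (t1,w2) ✓  (t1,w3) ✓  (t1,w5) ✓  (t2,w4) ✓  (t3,w1) ✓  (t3,w2) ✓  (t3,w3) ✓  (t3,w4) ✗  (t4,w1) ✗  (t4,w5) ✓  (t5,w1) ✓  (t5,w3) ✓  (t5,w4) ✓  (t6,w1) ✓  (t6,w4) ✓
Counterexamples (restrictor pairs failing the scope): 2.

2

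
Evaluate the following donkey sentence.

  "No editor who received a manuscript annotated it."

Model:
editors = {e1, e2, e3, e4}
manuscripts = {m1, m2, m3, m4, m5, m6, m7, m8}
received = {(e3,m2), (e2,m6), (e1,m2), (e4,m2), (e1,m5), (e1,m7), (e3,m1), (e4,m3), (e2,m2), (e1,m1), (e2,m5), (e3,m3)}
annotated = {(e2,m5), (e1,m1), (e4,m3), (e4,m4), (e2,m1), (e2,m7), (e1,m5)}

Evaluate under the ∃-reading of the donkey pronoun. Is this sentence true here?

False

"it" takes "a manuscript" as antecedent — a donkey pronoun bound across the clause boundary.
Truth condition: for no (e,m) with received(e,m) does annotated(e,m) hold.
Restrictor pairs — does the scope hold? (e1,m1):holds  (e1,m2):fails  (e1,m5):holds  (e1,m7):fails  (e2,m2):fails  (e2,m5):holds  (e2,m6):fails  (e3,m1):fails  (e3,m2):fails  (e3,m3):fails  (e4,m2):fails  (e4,m3):holds
Scope holds for 4 pair(s), so the sentence is false.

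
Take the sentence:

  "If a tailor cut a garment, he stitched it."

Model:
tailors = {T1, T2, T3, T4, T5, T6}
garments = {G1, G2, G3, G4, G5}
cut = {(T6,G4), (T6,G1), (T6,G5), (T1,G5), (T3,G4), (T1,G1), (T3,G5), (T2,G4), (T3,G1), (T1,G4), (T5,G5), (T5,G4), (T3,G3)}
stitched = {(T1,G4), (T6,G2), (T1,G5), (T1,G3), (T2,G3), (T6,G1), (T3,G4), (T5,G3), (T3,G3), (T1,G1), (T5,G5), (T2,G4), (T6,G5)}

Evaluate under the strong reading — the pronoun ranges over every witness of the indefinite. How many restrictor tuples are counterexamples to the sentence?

"it" takes "a garment" as antecedent — a donkey pronoun bound across the clause boundary.
Strong reading: for every (t,g) with cut(t,g), stitched(t,g).
Restrictor pairs: (T1,G1) ✓  (T1,G4) ✓  (T1,G5) ✓  (T2,G4) ✓  (T3,G1) ✗  (T3,G3) ✓  (T3,G4) ✓  (T3,G5) ✗  (T5,G4) ✗  (T5,G5) ✓  (T6,G1) ✓  (T6,G4) ✗  (T6,G5) ✓
Counterexamples (restrictor pairs failing the scope): 4.

4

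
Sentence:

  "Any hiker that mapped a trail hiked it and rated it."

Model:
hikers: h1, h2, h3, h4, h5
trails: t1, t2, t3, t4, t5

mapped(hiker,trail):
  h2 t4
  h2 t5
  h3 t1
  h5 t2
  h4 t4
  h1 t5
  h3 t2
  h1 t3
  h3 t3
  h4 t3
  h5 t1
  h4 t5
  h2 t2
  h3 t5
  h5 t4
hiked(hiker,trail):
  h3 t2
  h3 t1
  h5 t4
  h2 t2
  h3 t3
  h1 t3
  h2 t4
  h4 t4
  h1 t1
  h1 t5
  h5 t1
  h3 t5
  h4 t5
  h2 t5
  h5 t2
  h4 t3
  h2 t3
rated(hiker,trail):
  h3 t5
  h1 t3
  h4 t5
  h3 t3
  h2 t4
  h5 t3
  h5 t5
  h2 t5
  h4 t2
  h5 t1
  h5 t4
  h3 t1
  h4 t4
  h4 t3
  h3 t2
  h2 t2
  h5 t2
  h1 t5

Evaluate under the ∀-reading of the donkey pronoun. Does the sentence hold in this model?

True

"it" takes "a trail" as antecedent — a donkey pronoun bound across the clause boundary.
Strong reading: for every (h,t) with mapped(h,t), hiked(h,t) ∧ rated(h,t).
Restrictor pairs: (h1,t3) ✓  (h1,t5) ✓  (h2,t2) ✓  (h2,t4) ✓  (h2,t5) ✓  (h3,t1) ✓  (h3,t2) ✓  (h3,t3) ✓  (h3,t5) ✓  (h4,t3) ✓  (h4,t4) ✓  (h4,t5) ✓  (h5,t1) ✓  (h5,t2) ✓  (h5,t4) ✓
Every restrictor pair satisfies the scope.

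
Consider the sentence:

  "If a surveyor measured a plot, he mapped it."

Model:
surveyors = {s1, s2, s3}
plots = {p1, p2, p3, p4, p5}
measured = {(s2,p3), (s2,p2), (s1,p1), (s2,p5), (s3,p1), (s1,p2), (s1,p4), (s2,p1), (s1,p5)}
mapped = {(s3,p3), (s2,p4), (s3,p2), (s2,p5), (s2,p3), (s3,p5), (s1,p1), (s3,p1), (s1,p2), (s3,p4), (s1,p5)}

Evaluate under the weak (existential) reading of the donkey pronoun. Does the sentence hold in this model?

True

"it" takes "a plot" as antecedent — a donkey pronoun bound across the clause boundary.
Weak reading: every surveyor s with some measured-plot has at least one measured-plot p such that mapped(s,p).
Per surveyor: s1:✓  s2:✓  s3:✓
Every surveyor in the restrictor has a witness.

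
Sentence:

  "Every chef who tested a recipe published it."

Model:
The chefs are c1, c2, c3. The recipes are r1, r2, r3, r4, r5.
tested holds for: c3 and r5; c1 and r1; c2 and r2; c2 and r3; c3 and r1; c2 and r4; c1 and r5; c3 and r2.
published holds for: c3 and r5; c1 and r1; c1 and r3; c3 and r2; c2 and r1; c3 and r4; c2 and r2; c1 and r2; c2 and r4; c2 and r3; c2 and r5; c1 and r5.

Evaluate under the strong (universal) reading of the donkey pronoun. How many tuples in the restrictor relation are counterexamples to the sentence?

1

"it" takes "a recipe" as antecedent — a donkey pronoun bound across the clause boundary.
Strong reading: for every (c,r) with tested(c,r), published(c,r).
Restrictor pairs: (c1,r1) ✓  (c1,r5) ✓  (c2,r2) ✓  (c2,r3) ✓  (c2,r4) ✓  (c3,r1) ✗  (c3,r2) ✓  (c3,r5) ✓
Counterexamples (restrictor pairs failing the scope): 1.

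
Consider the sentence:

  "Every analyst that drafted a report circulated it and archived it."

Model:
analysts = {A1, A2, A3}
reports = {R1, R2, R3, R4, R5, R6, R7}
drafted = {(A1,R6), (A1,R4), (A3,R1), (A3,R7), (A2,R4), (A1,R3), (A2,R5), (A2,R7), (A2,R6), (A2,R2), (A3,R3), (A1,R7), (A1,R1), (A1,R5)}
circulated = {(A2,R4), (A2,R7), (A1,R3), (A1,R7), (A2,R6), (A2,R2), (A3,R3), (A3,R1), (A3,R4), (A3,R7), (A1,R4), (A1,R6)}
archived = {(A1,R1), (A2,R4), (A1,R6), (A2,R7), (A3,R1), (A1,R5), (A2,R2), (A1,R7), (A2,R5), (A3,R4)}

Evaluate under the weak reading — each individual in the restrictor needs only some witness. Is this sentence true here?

"it" takes "a report" as antecedent — a donkey pronoun bound across the clause boundary.
Weak reading: every analyst a with some drafted-report has at least one drafted-report r such that circulated(a,r) ∧ archived(a,r).
Per analyst: A1:✓  A2:✓  A3:✓
Every analyst in the restrictor has a witness.

True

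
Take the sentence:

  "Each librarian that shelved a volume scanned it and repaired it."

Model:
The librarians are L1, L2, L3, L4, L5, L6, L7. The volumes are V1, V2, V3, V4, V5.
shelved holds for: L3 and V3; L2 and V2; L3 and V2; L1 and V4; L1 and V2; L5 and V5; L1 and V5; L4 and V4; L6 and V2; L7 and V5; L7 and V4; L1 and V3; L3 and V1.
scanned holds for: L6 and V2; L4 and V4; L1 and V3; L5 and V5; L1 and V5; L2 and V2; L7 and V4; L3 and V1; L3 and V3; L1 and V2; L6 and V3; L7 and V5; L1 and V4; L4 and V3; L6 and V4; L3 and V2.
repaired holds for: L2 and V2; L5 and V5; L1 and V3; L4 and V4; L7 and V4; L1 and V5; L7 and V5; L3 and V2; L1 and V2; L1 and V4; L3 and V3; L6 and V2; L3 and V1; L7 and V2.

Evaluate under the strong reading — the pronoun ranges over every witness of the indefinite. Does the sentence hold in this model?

True

"it" takes "a volume" as antecedent — a donkey pronoun bound across the clause boundary.
Strong reading: for every (l,v) with shelved(l,v), scanned(l,v) ∧ repaired(l,v).
Restrictor pairs: (L1,V2) ✓  (L1,V3) ✓  (L1,V4) ✓  (L1,V5) ✓  (L2,V2) ✓  (L3,V1) ✓  (L3,V2) ✓  (L3,V3) ✓  (L4,V4) ✓  (L5,V5) ✓  (L6,V2) ✓  (L7,V4) ✓  (L7,V5) ✓
Every restrictor pair satisfies the scope.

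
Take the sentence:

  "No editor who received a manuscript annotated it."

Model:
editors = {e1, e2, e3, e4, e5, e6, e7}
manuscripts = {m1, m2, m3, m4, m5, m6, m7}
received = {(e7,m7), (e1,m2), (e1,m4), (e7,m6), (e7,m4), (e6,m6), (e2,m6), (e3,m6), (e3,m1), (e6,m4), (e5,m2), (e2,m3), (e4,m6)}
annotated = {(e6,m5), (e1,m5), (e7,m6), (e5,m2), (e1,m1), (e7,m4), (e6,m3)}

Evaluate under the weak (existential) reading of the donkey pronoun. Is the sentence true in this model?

False

"it" takes "a manuscript" as antecedent — a donkey pronoun bound across the clause boundary.
Truth condition: for no (e,m) with received(e,m) does annotated(e,m) hold.
Restrictor pairs — does the scope hold? (e1,m2):fails  (e1,m4):fails  (e2,m3):fails  (e2,m6):fails  (e3,m1):fails  (e3,m6):fails  (e4,m6):fails  (e5,m2):holds  (e6,m4):fails  (e6,m6):fails  (e7,m4):holds  (e7,m6):holds  (e7,m7):fails
Scope holds for 3 pair(s), so the sentence is false.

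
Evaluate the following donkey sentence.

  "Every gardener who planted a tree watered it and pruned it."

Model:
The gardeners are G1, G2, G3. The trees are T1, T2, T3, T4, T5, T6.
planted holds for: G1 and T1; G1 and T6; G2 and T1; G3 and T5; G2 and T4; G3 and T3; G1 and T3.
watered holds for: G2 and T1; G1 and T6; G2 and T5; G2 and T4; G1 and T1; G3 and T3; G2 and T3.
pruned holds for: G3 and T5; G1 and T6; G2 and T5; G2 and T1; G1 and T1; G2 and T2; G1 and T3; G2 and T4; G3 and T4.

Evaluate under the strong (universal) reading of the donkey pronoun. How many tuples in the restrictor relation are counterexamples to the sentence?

3

"it" takes "a tree" as antecedent — a donkey pronoun bound across the clause boundary.
Strong reading: for every (g,t) with planted(g,t), watered(g,t) ∧ pruned(g,t).
Restrictor pairs: (G1,T1) ✓  (G1,T3) ✗  (G1,T6) ✓  (G2,T1) ✓  (G2,T4) ✓  (G3,T3) ✗  (G3,T5) ✗
Counterexamples (restrictor pairs failing the scope): 3.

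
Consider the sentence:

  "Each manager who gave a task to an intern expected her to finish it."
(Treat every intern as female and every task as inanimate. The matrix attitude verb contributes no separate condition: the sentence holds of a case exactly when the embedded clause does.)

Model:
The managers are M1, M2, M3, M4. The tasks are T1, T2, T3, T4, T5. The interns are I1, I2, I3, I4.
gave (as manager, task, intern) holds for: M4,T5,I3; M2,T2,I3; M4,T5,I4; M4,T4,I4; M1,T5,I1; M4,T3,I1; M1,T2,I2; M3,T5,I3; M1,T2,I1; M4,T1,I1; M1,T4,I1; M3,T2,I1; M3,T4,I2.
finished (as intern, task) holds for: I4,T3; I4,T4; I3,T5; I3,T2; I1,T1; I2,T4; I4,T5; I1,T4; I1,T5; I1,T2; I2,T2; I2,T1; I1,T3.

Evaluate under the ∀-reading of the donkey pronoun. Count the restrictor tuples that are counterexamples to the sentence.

"her" takes "an intern" as antecedent and "it" takes "a task"; both are donkey pronouns co-varying with the restrictor.
Strong reading: for every (m,t,i) with gave(m,t,i), finished(i,t).
Restrictor triples: (M1,T2,I1)→finished(I1,T2) ✓  (M1,T2,I2)→finished(I2,T2) ✓  (M1,T4,I1)→finished(I1,T4) ✓  (M1,T5,I1)→finished(I1,T5) ✓  (M2,T2,I3)→finished(I3,T2) ✓  (M3,T2,I1)→finished(I1,T2) ✓  (M3,T4,I2)→finished(I2,T4) ✓  (M3,T5,I3)→finished(I3,T5) ✓  (M4,T1,I1)→finished(I1,T1) ✓  (M4,T3,I1)→finished(I1,T3) ✓  (M4,T4,I4)→finished(I4,T4) ✓  (M4,T5,I3)→finished(I3,T5) ✓  (M4,T5,I4)→finished(I4,T5) ✓
Counterexamples (restrictor triples failing the scope): 0.

0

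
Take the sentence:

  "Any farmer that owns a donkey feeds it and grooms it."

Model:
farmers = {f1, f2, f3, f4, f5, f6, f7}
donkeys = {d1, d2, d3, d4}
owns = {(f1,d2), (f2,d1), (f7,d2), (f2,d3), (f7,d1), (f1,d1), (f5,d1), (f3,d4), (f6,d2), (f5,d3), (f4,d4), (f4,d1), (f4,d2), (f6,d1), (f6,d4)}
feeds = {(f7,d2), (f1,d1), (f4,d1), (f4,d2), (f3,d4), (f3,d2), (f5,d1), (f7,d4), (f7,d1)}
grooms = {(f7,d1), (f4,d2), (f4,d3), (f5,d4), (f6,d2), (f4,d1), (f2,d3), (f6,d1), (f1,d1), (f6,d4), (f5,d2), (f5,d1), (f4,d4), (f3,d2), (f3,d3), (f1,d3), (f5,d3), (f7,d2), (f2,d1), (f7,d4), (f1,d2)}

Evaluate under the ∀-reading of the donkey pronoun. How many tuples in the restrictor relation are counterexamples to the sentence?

9

"it" takes "a donkey" as antecedent — a donkey pronoun bound across the clause boundary.
Strong reading: for every (f,d) with owns(f,d), feeds(f,d) ∧ grooms(f,d).
Restrictor pairs: (f1,d1) ✓  (f1,d2) ✗  (f2,d1) ✗  (f2,d3) ✗  (f3,d4) ✗  (f4,d1) ✓  (f4,d2) ✓  (f4,d4) ✗  (f5,d1) ✓  (f5,d3) ✗  (f6,d1) ✗  (f6,d2) ✗  (f6,d4) ✗  (f7,d1) ✓  (f7,d2) ✓
Counterexamples (restrictor pairs failing the scope): 9.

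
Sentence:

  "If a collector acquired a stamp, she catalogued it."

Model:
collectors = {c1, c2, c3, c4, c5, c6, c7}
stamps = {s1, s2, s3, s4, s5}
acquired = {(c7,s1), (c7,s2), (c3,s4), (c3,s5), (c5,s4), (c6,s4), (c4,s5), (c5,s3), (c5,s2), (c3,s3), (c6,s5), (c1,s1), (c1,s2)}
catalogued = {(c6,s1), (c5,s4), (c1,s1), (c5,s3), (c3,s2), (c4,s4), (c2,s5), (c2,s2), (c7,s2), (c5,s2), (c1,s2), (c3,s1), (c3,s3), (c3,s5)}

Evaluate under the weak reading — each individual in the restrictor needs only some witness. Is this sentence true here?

"it" takes "a stamp" as antecedent — a donkey pronoun bound across the clause boundary.
Weak reading: every collector c with some acquired-stamp has at least one acquired-stamp s such that catalogued(c,s).
Per collector: c1:✓  c3:✓  c4:✗  c5:✓  c6:✗  c7:✓
c4 has no witness among its acquired-stamps.

False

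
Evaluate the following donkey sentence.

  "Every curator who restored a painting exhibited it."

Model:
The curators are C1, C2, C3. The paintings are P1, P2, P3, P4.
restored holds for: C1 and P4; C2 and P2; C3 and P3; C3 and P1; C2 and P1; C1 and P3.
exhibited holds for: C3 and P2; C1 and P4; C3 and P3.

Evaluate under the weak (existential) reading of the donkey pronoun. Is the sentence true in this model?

"it" takes "a painting" as antecedent — a donkey pronoun bound across the clause boundary.
Weak reading: every curator c with some restored-painting has at least one restored-painting p such that exhibited(c,p).
Per curator: C1:✓  C2:✗  C3:✓
C2 has no witness among its restored-paintings.

False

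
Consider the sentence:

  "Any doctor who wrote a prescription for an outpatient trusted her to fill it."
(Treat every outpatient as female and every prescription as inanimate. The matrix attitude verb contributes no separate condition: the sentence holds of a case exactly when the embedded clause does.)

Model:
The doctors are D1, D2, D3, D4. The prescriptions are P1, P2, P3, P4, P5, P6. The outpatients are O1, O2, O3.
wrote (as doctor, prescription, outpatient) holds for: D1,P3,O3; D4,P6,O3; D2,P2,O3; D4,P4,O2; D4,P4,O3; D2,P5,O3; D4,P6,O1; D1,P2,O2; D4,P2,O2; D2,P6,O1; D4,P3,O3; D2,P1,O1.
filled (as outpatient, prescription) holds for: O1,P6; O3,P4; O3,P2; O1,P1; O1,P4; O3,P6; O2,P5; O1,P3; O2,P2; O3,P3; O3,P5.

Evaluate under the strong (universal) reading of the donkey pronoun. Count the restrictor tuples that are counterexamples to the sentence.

1

"her" takes "an outpatient" as antecedent and "it" takes "a prescription"; both are donkey pronouns co-varying with the restrictor.
Strong reading: for every (d,p,o) with wrote(d,p,o), filled(o,p).
Restrictor triples: (D1,P2,O2)→filled(O2,P2) ✓  (D1,P3,O3)→filled(O3,P3) ✓  (D2,P1,O1)→filled(O1,P1) ✓  (D2,P2,O3)→filled(O3,P2) ✓  (D2,P5,O3)→filled(O3,P5) ✓  (D2,P6,O1)→filled(O1,P6) ✓  (D4,P2,O2)→filled(O2,P2) ✓  (D4,P3,O3)→filled(O3,P3) ✓  (D4,P4,O2)→filled(O2,P4) ✗  (D4,P4,O3)→filled(O3,P4) ✓  (D4,P6,O1)→filled(O1,P6) ✓  (D4,P6,O3)→filled(O3,P6) ✓
Counterexamples (restrictor triples failing the scope): 1.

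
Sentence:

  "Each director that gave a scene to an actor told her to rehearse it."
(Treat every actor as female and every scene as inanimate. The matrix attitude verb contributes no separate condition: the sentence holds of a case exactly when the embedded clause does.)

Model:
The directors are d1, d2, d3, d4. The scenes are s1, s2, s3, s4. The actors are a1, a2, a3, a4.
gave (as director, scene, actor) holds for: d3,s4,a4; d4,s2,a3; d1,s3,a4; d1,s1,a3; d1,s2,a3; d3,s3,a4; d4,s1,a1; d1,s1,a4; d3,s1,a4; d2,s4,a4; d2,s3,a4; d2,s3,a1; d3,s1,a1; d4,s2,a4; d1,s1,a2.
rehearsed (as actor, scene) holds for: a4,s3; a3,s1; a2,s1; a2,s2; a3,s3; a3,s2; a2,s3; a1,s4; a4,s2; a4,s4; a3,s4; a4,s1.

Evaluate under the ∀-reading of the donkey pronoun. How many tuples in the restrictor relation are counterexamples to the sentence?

3

"her" takes "an actor" as antecedent and "it" takes "a scene"; both are donkey pronouns co-varying with the restrictor.
Strong reading: for every (d,s,a) with gave(d,s,a), rehearsed(a,s).
Restrictor triples: (d1,s1,a2)→rehearsed(a2,s1) ✓  (d1,s1,a3)→rehearsed(a3,s1) ✓  (d1,s1,a4)→rehearsed(a4,s1) ✓  (d1,s2,a3)→rehearsed(a3,s2) ✓  (d1,s3,a4)→rehearsed(a4,s3) ✓  (d2,s3,a1)→rehearsed(a1,s3) ✗  (d2,s3,a4)→rehearsed(a4,s3) ✓  (d2,s4,a4)→rehearsed(a4,s4) ✓  (d3,s1,a1)→rehearsed(a1,s1) ✗  (d3,s1,a4)→rehearsed(a4,s1) ✓  (d3,s3,a4)→rehearsed(a4,s3) ✓  (d3,s4,a4)→rehearsed(a4,s4) ✓  (d4,s1,a1)→rehearsed(a1,s1) ✗  (d4,s2,a3)→rehearsed(a3,s2) ✓  (d4,s2,a4)→rehearsed(a4,s2) ✓
Counterexamples (restrictor triples failing the scope): 3.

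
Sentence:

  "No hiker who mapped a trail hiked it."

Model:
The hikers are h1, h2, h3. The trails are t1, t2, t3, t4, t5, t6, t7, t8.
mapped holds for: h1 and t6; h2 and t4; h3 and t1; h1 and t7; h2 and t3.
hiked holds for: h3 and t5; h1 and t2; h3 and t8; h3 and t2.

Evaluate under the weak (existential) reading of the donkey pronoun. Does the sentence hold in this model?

True

"it" takes "a trail" as antecedent — a donkey pronoun bound across the clause boundary.
Truth condition: for no (h,t) with mapped(h,t) does hiked(h,t) hold.
Restrictor pairs — does the scope hold? (h1,t6):fails  (h1,t7):fails  (h2,t3):fails  (h2,t4):fails  (h3,t1):fails
Scope holds for no restrictor pair, so the sentence is true.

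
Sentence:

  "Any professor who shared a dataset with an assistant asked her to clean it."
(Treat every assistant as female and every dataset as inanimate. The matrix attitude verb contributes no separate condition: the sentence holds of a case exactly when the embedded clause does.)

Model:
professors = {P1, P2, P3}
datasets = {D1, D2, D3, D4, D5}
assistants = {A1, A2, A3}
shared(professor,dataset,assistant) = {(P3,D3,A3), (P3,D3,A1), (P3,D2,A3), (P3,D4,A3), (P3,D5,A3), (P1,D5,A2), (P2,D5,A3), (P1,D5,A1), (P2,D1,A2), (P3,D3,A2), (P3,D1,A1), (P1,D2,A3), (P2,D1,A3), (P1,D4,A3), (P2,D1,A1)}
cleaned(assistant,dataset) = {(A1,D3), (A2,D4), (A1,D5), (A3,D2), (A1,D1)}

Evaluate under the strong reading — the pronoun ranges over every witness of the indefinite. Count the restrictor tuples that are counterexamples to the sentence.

"her" takes "an assistant" as antecedent and "it" takes "a dataset"; both are donkey pronouns co-varying with the restrictor.
Strong reading: for every (p,d,a) with shared(p,d,a), cleaned(a,d).
Restrictor triples: (P1,D2,A3)→cleaned(A3,D2) ✓  (P1,D4,A3)→cleaned(A3,D4) ✗  (P1,D5,A1)→cleaned(A1,D5) ✓  (P1,D5,A2)→cleaned(A2,D5) ✗  (P2,D1,A1)→cleaned(A1,D1) ✓  (P2,D1,A2)→cleaned(A2,D1) ✗  (P2,D1,A3)→cleaned(A3,D1) ✗  (P2,D5,A3)→cleaned(A3,D5) ✗  (P3,D1,A1)→cleaned(A1,D1) ✓  (P3,D2,A3)→cleaned(A3,D2) ✓  (P3,D3,A1)→cleaned(A1,D3) ✓  (P3,D3,A2)→cleaned(A2,D3) ✗  (P3,D3,A3)→cleaned(A3,D3) ✗  (P3,D4,A3)→cleaned(A3,D4) ✗  (P3,D5,A3)→cleaned(A3,D5) ✗
Counterexamples (restrictor triples failing the scope): 9.

9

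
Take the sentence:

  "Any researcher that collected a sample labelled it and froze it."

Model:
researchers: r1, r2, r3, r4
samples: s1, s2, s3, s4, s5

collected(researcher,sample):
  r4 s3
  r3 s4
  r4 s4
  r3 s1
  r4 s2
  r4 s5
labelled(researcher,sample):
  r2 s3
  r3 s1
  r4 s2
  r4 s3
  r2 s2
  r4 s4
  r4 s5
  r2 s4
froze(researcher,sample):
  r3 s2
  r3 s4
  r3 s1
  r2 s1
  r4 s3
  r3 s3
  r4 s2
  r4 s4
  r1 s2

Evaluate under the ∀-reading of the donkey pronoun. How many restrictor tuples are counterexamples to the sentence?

2

"it" takes "a sample" as antecedent — a donkey pronoun bound across the clause boundary.
Strong reading: for every (r,s) with collected(r,s), labelled(r,s) ∧ froze(r,s).
Restrictor pairs: (r3,s1) ✓  (r3,s4) ✗  (r4,s2) ✓  (r4,s3) ✓  (r4,s4) ✓  (r4,s5) ✗
Counterexamples (restrictor pairs failing the scope): 2.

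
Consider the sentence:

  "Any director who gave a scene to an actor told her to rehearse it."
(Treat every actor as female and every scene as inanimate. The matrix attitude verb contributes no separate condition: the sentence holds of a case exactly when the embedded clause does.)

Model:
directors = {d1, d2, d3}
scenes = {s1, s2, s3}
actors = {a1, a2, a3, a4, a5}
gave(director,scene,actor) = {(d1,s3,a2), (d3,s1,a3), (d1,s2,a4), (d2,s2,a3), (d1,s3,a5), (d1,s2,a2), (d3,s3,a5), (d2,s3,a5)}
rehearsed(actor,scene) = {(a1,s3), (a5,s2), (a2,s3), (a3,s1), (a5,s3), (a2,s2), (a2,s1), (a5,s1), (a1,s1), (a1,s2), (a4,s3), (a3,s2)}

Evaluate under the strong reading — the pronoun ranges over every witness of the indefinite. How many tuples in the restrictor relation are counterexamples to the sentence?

"her" takes "an actor" as antecedent and "it" takes "a scene"; both are donkey pronouns co-varying with the restrictor.
Strong reading: for every (d,s,a) with gave(d,s,a), rehearsed(a,s).
Restrictor triples: (d1,s2,a2)→rehearsed(a2,s2) ✓  (d1,s2,a4)→rehearsed(a4,s2) ✗  (d1,s3,a2)→rehearsed(a2,s3) ✓  (d1,s3,a5)→rehearsed(a5,s3) ✓  (d2,s2,a3)→rehearsed(a3,s2) ✓  (d2,s3,a5)→rehearsed(a5,s3) ✓  (d3,s1,a3)→rehearsed(a3,s1) ✓  (d3,s3,a5)→rehearsed(a5,s3) ✓
Counterexamples (restrictor triples failing the scope): 1.

1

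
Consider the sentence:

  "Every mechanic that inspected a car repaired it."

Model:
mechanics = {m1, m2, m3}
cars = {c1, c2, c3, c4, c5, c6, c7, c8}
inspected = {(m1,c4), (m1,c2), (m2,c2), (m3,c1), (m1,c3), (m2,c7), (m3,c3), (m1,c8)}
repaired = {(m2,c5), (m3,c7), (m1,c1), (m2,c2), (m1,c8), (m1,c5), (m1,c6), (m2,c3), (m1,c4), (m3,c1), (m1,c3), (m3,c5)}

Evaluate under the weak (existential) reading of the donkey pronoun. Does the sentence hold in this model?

"it" takes "a car" as antecedent — a donkey pronoun bound across the clause boundary.
Weak reading: every mechanic m with some inspected-car has at least one inspected-car c such that repaired(m,c).
Per mechanic: m1:✓  m2:✓  m3:✓
Every mechanic in the restrictor has a witness.

True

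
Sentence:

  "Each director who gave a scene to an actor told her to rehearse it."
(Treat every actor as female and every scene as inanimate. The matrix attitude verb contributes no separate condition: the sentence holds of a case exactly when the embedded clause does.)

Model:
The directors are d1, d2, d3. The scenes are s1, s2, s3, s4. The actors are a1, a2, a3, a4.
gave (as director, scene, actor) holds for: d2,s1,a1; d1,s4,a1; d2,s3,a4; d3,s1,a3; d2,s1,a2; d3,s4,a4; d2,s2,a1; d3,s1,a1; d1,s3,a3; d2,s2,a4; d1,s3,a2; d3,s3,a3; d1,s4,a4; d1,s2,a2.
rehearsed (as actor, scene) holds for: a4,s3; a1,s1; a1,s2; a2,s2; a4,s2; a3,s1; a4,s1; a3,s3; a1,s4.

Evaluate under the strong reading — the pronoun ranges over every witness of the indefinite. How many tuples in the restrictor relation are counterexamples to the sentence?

4

"her" takes "an actor" as antecedent and "it" takes "a scene"; both are donkey pronouns co-varying with the restrictor.
Strong reading: for every (d,s,a) with gave(d,s,a), rehearsed(a,s).
Restrictor triples: (d1,s2,a2)→rehearsed(a2,s2) ✓  (d1,s3,a2)→rehearsed(a2,s3) ✗  (d1,s3,a3)→rehearsed(a3,s3) ✓  (d1,s4,a1)→rehearsed(a1,s4) ✓  (d1,s4,a4)→rehearsed(a4,s4) ✗  (d2,s1,a1)→rehearsed(a1,s1) ✓  (d2,s1,a2)→rehearsed(a2,s1) ✗  (d2,s2,a1)→rehearsed(a1,s2) ✓  (d2,s2,a4)→rehearsed(a4,s2) ✓  (d2,s3,a4)→rehearsed(a4,s3) ✓  (d3,s1,a1)→rehearsed(a1,s1) ✓  (d3,s1,a3)→rehearsed(a3,s1) ✓  (d3,s3,a3)→rehearsed(a3,s3) ✓  (d3,s4,a4)→rehearsed(a4,s4) ✗
Counterexamples (restrictor triples failing the scope): 4.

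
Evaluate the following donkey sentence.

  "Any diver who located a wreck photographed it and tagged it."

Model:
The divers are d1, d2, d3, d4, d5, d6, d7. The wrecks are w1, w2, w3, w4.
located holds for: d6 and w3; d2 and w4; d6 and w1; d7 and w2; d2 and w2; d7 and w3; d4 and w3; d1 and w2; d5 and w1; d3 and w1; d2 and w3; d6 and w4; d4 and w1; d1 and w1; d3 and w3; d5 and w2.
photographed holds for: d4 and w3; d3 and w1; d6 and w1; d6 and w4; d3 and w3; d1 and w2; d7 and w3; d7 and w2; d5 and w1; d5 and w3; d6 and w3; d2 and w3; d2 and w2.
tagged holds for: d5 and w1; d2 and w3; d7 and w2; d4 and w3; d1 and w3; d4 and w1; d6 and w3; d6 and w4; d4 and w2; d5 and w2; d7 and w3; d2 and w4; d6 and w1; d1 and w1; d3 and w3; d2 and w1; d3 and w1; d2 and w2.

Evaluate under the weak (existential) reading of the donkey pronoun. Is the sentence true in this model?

"it" takes "a wreck" as antecedent — a donkey pronoun bound across the clause boundary.
Weak reading: every diver d with some located-wreck has at least one located-wreck w such that photographed(d,w) ∧ tagged(d,w).
Per diver: d1:✗  d2:✓  d3:✓  d4:✓  d5:✓  d6:✓  d7:✓
d1 has no witness among its located-wrecks.

False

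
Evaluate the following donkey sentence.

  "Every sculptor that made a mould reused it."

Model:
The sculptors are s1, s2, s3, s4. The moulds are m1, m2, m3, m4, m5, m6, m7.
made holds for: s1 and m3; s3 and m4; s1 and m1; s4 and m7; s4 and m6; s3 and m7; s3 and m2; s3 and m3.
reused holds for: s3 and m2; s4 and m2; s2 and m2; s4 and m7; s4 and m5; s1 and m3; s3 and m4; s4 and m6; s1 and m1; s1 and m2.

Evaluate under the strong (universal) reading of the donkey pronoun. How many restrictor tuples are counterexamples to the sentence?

"it" takes "a mould" as antecedent — a donkey pronoun bound across the clause boundary.
Strong reading: for every (s,m) with made(s,m), reused(s,m).
Restrictor pairs: (s1,m1) ✓  (s1,m3) ✓  (s3,m2) ✓  (s3,m3) ✗  (s3,m4) ✓  (s3,m7) ✗  (s4,m6) ✓  (s4,m7) ✓
Counterexamples (restrictor pairs failing the scope): 2.

2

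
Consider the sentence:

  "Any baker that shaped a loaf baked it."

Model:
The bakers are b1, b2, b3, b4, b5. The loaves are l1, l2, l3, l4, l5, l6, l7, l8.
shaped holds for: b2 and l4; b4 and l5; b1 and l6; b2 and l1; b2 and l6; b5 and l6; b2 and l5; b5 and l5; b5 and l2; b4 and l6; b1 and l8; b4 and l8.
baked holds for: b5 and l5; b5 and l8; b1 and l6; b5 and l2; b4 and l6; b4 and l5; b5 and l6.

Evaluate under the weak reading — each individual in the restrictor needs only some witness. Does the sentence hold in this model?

"it" takes "a loaf" as antecedent — a donkey pronoun bound across the clause boundary.
Weak reading: every baker b with some shaped-loaf has at least one shaped-loaf l such that baked(b,l).
Per baker: b1:✓  b2:✗  b4:✓  b5:✓
b2 has no witness among its shaped-loaves.

False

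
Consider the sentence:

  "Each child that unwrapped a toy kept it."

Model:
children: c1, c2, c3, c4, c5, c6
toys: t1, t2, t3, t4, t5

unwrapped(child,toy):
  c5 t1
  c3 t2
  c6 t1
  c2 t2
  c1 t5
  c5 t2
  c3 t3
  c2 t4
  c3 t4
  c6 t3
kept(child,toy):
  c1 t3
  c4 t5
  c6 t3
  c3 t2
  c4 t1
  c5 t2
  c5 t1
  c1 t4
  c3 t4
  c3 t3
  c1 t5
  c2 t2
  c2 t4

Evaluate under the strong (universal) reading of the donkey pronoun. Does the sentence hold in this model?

False

"it" takes "a toy" as antecedent — a donkey pronoun bound across the clause boundary.
Strong reading: for every (c,t) with unwrapped(c,t), kept(c,t).
Restrictor pairs: (c1,t5) ✓  (c2,t2) ✓  (c2,t4) ✓  (c3,t2) ✓  (c3,t3) ✓  (c3,t4) ✓  (c5,t1) ✓  (c5,t2) ✓  (c6,t1) ✗  (c6,t3) ✓
Counterexample: (c6,t1) is in unwrapped but fails the scope.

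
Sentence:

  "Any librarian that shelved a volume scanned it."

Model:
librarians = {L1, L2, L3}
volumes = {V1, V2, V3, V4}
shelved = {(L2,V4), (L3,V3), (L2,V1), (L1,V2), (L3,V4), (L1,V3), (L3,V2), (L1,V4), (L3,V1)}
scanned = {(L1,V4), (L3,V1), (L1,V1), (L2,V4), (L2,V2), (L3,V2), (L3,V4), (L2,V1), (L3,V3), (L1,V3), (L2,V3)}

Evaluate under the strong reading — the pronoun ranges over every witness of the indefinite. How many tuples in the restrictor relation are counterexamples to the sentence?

"it" takes "a volume" as antecedent — a donkey pronoun bound across the clause boundary.
Strong reading: for every (l,v) with shelved(l,v), scanned(l,v).
Restrictor pairs: (L1,V2) ✗  (L1,V3) ✓  (L1,V4) ✓  (L2,V1) ✓  (L2,V4) ✓  (L3,V1) ✓  (L3,V2) ✓  (L3,V3) ✓  (L3,V4) ✓
Counterexamples (restrictor pairs failing the scope): 1.

1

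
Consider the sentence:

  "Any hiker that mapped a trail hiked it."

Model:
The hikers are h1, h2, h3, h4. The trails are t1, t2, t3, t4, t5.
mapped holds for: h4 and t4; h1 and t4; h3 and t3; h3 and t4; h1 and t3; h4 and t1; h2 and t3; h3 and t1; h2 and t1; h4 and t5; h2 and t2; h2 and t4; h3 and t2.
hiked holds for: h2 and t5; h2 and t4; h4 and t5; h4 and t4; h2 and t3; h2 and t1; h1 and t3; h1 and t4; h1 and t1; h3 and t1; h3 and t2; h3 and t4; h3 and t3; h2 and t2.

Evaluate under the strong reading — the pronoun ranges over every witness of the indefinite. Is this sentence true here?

"it" takes "a trail" as antecedent — a donkey pronoun bound across the clause boundary.
Strong reading: for every (h,t) with mapped(h,t), hiked(h,t).
Restrictor pairs: (h1,t3) ✓  (h1,t4) ✓  (h2,t1) ✓  (h2,t2) ✓  (h2,t3) ✓  (h2,t4) ✓  (h3,t1) ✓  (h3,t2) ✓  (h3,t3) ✓  (h3,t4) ✓  (h4,t1) ✗  (h4,t4) ✓  (h4,t5) ✓
Counterexample: (h4,t1) is in mapped but fails the scope.

False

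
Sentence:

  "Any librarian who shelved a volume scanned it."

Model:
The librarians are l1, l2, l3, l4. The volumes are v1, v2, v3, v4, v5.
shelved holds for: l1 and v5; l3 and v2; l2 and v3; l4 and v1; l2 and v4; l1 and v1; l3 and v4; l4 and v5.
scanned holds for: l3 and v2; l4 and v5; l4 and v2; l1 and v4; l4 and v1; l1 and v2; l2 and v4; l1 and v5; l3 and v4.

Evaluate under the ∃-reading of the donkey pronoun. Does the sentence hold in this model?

True

"it" takes "a volume" as antecedent — a donkey pronoun bound across the clause boundary.
Weak reading: every librarian l with some shelved-volume has at least one shelved-volume v such that scanned(l,v).
Per librarian: l1:✓  l2:✓  l3:✓  l4:✓
Every librarian in the restrictor has a witness.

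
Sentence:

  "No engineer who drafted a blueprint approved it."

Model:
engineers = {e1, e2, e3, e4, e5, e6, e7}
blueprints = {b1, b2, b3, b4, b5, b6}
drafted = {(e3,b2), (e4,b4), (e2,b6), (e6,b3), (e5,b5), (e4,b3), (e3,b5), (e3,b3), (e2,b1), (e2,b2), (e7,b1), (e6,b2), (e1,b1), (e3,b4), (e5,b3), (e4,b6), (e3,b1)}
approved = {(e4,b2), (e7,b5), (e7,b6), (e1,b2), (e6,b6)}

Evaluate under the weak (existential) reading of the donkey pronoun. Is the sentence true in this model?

True

"it" takes "a blueprint" as antecedent — a donkey pronoun bound across the clause boundary.
Truth condition: for no (e,b) with drafted(e,b) does approved(e,b) hold.
Restrictor pairs — does the scope hold? (e1,b1):fails  (e2,b1):fails  (e2,b2):fails  (e2,b6):fails  (e3,b1):fails  (e3,b2):fails  (e3,b3):fails  (e3,b4):fails  (e3,b5):fails  (e4,b3):fails  (e4,b4):fails  (e4,b6):fails  (e5,b3):fails  (e5,b5):fails  (e6,b2):fails  (e6,b3):fails  (e7,b1):fails
Scope holds for no restrictor pair, so the sentence is true.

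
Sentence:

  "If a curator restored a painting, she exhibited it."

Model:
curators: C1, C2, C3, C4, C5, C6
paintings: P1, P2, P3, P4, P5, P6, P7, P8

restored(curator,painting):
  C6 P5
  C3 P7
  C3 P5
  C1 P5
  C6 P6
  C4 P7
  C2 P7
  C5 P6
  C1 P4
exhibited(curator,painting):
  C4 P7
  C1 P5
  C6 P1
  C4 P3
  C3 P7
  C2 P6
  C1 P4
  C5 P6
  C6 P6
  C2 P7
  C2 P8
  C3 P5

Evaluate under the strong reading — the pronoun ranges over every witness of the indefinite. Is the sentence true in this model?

False

"it" takes "a painting" as antecedent — a donkey pronoun bound across the clause boundary.
Strong reading: for every (c,p) with restored(c,p), exhibited(c,p).
Restrictor pairs: (C1,P4) ✓  (C1,P5) ✓  (C2,P7) ✓  (C3,P5) ✓  (C3,P7) ✓  (C4,P7) ✓  (C5,P6) ✓  (C6,P5) ✗  (C6,P6) ✓
Counterexample: (C6,P5) is in restored but fails the scope.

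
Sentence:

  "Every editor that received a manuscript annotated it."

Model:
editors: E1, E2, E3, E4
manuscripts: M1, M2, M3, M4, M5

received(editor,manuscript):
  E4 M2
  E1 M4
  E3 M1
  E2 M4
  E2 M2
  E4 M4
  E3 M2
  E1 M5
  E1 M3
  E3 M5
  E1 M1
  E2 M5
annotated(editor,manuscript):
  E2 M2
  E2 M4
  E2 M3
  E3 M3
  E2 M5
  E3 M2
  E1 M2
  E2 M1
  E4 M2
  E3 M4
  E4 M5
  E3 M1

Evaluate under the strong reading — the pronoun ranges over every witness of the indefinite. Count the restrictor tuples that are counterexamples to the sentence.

"it" takes "a manuscript" as antecedent — a donkey pronoun bound across the clause boundary.
Strong reading: for every (e,m) with received(e,m), annotated(e,m).
Restrictor pairs: (E1,M1) ✗  (E1,M3) ✗  (E1,M4) ✗  (E1,M5) ✗  (E2,M2) ✓  (E2,M4) ✓  (E2,M5) ✓  (E3,M1) ✓  (E3,M2) ✓  (E3,M5) ✗  (E4,M2) ✓  (E4,M4) ✗
Counterexamples (restrictor pairs failing the scope): 6.

6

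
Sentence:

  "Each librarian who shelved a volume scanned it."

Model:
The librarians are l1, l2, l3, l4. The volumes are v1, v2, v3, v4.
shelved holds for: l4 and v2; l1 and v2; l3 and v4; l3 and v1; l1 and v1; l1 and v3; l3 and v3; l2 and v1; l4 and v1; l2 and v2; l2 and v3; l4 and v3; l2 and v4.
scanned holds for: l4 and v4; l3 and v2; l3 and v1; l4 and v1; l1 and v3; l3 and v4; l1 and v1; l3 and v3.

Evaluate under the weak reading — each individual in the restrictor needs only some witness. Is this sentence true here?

False

"it" takes "a volume" as antecedent — a donkey pronoun bound across the clause boundary.
Weak reading: every librarian l with some shelved-volume has at least one shelved-volume v such that scanned(l,v).
Per librarian: l1:✓  l2:✗  l3:✓  l4:✓
l2 has no witness among its shelved-volumes.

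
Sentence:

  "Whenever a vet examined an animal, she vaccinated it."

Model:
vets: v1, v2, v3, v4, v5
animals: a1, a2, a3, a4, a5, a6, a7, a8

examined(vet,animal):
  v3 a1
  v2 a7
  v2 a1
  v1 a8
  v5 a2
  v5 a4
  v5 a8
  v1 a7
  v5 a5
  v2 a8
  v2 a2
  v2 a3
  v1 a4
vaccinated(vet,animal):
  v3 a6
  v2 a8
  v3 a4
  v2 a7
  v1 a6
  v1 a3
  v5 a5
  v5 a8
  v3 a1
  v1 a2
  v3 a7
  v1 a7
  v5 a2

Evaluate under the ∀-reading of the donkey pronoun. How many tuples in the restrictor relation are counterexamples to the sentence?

"it" takes "an animal" as antecedent — a donkey pronoun bound across the clause boundary.
Strong reading: for every (v,a) with examined(v,a), vaccinated(v,a).
Restrictor pairs: (v1,a4) ✗  (v1,a7) ✓  (v1,a8) ✗  (v2,a1) ✗  (v2,a2) ✗  (v2,a3) ✗  (v2,a7) ✓  (v2,a8) ✓  (v3,a1) ✓  (v5,a2) ✓  (v5,a4) ✗  (v5,a5) ✓  (v5,a8) ✓
Counterexamples (restrictor pairs failing the scope): 6.

6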